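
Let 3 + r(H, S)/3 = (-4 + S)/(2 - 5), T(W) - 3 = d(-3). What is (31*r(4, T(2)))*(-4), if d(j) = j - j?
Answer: 992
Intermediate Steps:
d(j) = 0
T(W) = 3 (T(W) = 3 + 0 = 3)
r(H, S) = -5 - S (r(H, S) = -9 + 3*((-4 + S)/(2 - 5)) = -9 + 3*((-4 + S)/(-3)) = -9 + 3*((-4 + S)*(-⅓)) = -9 + 3*(4/3 - S/3) = -9 + (4 - S) = -5 - S)
(31*r(4, T(2)))*(-4) = (31*(-5 - 1*3))*(-4) = (31*(-5 - 3))*(-4) = (31*(-8))*(-4) = -248*(-4) = 992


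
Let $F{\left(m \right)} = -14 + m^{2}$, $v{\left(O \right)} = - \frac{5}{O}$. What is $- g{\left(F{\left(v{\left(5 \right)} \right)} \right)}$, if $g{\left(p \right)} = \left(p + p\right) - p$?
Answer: $13$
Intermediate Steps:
$g{\left(p \right)} = p$ ($g{\left(p \right)} = 2 p - p = p$)
$- g{\left(F{\left(v{\left(5 \right)} \right)} \right)} = - (-14 + \left(- \frac{5}{5}\right)^{2}) = - (-14 + \left(\left(-5\right) \frac{1}{5}\right)^{2}) = - (-14 + \left(-1\right)^{2}) = - (-14 + 1) = \left(-1\right) \left(-13\right) = 13$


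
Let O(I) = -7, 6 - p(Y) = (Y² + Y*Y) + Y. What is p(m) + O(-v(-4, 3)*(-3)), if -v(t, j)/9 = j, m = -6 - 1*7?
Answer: -326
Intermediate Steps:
m = -13 (m = -6 - 7 = -13)
v(t, j) = -9*j
p(Y) = 6 - Y - 2*Y² (p(Y) = 6 - ((Y² + Y*Y) + Y) = 6 - ((Y² + Y²) + Y) = 6 - (2*Y² + Y) = 6 - (Y + 2*Y²) = 6 + (-Y - 2*Y²) = 6 - Y - 2*Y²)
p(m) + O(-v(-4, 3)*(-3)) = (6 - 1*(-13) - 2*(-13)²) - 7 = (6 + 13 - 2*169) - 7 = (6 + 13 - 338) - 7 = -319 - 7 = -326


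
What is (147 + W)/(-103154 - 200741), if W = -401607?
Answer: 80292/60779 ≈ 1.3210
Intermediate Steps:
(147 + W)/(-103154 - 200741) = (147 - 401607)/(-103154 - 200741) = -401460/(-303895) = -401460*(-1/303895) = 80292/60779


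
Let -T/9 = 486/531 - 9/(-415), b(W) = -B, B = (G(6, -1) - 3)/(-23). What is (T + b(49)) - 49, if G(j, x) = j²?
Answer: -31535377/563155 ≈ -55.998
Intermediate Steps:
B = -33/23 (B = (6² - 3)/(-23) = (36 - 3)*(-1/23) = 33*(-1/23) = -33/23 ≈ -1.4348)
b(W) = 33/23 (b(W) = -1*(-33/23) = 33/23)
T = -206469/24485 (T = -9*(486/531 - 9/(-415)) = -9*(486*(1/531) - 9*(-1/415)) = -9*(54/59 + 9/415) = -9*22941/24485 = -206469/24485 ≈ -8.4325)
(T + b(49)) - 49 = (-206469/24485 + 33/23) - 49 = -3940782/563155 - 49 = -31535377/563155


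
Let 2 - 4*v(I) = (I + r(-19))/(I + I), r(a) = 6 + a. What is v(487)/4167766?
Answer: 737/8118808168 ≈ 9.0777e-8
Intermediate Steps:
v(I) = 1/2 - (-13 + I)/(8*I) (v(I) = 1/2 - (I + (6 - 19))/(4*(I + I)) = 1/2 - (I - 13)/(4*(2*I)) = 1/2 - (-13 + I)*1/(2*I)/4 = 1/2 - (-13 + I)/(8*I))
v(487)/4167766 = ((1/8)*(13 + 3*487)/487)/4167766 = ((1/8)*(1/487)*(13 + 1461))*(1/4167766) = ((1/8)*(1/487)*1474)*(1/4167766) = (737/1948)*(1/4167766) = 737/8118808168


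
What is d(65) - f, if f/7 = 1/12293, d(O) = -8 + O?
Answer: 700694/12293 ≈ 56.999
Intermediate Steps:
f = 7/12293 ≈ 0.00056943
d(65) - f = (-8 + 65) - 1*7/12293 = 57 - 7/12293 = 700694/12293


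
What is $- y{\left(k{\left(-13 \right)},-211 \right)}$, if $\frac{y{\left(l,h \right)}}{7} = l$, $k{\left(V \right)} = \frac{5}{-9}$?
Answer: $\frac{35}{9} \approx 3.8889$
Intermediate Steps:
$k{\left(V \right)} = - \frac{5}{9}$ ($k{\left(V \right)} = 5 \left(- \frac{1}{9}\right) = - \frac{5}{9}$)
$y{\left(l,h \right)} = 7 l$
$- y{\left(k{\left(-13 \right)},-211 \right)} = - \frac{7 \left(-5\right)}{9} = \left(-1\right) \left(- \frac{35}{9}\right) = \frac{35}{9}$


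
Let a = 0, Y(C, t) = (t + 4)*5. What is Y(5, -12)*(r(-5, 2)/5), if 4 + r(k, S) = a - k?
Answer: -8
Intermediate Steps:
Y(C, t) = 20 + 5*t (Y(C, t) = (4 + t)*5 = 20 + 5*t)
r(k, S) = -4 - k (r(k, S) = -4 + (0 - k) = -4 - k)
Y(5, -12)*(r(-5, 2)/5) = (20 + 5*(-12))*((-4 - 1*(-5))/5) = (20 - 60)*((-4 + 5)*(⅕)) = -40/5 = -40*⅕ = -8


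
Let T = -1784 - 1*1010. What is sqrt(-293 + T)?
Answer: 21*I*sqrt(7) ≈ 55.561*I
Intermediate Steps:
T = -2794 (T = -1784 - 1010 = -2794)
sqrt(-293 + T) = sqrt(-293 - 2794) = sqrt(-3087) = 21*I*sqrt(7)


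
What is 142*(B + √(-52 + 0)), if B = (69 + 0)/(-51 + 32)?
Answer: -9798/19 + 284*I*√13 ≈ -515.68 + 1024.0*I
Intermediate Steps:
B = -69/19 (B = 69/(-19) = 69*(-1/19) = -69/19 ≈ -3.6316)
142*(B + √(-52 + 0)) = 142*(-69/19 + √(-52 + 0)) = 142*(-69/19 + √(-52)) = 142*(-69/19 + 2*I*√13) = -9798/19 + 284*I*√13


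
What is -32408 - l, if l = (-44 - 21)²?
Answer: -36633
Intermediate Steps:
l = 4225 (l = (-65)² = 4225)
-32408 - l = -32408 - 1*4225 = -32408 - 4225 = -36633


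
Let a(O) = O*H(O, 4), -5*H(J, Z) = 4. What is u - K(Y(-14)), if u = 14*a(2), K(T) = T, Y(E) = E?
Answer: -42/5 ≈ -8.4000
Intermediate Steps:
H(J, Z) = -⅘ (H(J, Z) = -⅕*4 = -⅘)
a(O) = -4*O/5 (a(O) = O*(-⅘) = -4*O/5)
u = -112/5 (u = 14*(-⅘*2) = 14*(-8/5) = -112/5 ≈ -22.400)
u - K(Y(-14)) = -112/5 - 1*(-14) = -112/5 + 14 = -42/5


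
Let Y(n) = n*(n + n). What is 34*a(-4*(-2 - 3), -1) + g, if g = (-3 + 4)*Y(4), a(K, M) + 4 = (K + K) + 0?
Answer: 1256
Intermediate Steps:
Y(n) = 2*n**2 (Y(n) = n*(2*n) = 2*n**2)
a(K, M) = -4 + 2*K (a(K, M) = -4 + ((K + K) + 0) = -4 + (2*K + 0) = -4 + 2*K)
g = 32 (g = (-3 + 4)*(2*4**2) = 1*(2*16) = 1*32 = 32)
34*a(-4*(-2 - 3), -1) + g = 34*(-4 + 2*(-4*(-2 - 3))) + 32 = 34*(-4 + 2*(-4*(-5))) + 32 = 34*(-4 + 2*20) + 32 = 34*(-4 + 40) + 32 = 34*36 + 32 = 1224 + 32 = 1256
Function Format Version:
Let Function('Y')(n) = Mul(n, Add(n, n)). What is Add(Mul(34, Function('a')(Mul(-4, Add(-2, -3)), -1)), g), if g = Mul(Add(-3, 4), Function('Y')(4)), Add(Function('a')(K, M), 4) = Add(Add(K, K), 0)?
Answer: 1256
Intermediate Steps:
Function('Y')(n) = Mul(2, Pow(n, 2)) (Function('Y')(n) = Mul(n, Mul(2, n)) = Mul(2, Pow(n, 2)))
Function('a')(K, M) = Add(-4, Mul(2, K)) (Function('a')(K, M) = Add(-4, Add(Add(K, K), 0)) = Add(-4, Add(Mul(2, K), 0)) = Add(-4, Mul(2, K)))
g = 32 (g = Mul(Add(-3, 4), Mul(2, Pow(4, 2))) = Mul(1, Mul(2, 16)) = Mul(1, 32) = 32)
Add(Mul(34, Function('a')(Mul(-4, Add(-2, -3)), -1)), g) = Add(Mul(34, Add(-4, Mul(2, Mul(-4, Add(-2, -3))))), 32) = Add(Mul(34, Add(-4, Mul(2, Mul(-4, -5)))), 32) = Add(Mul(34, Add(-4, Mul(2, 20))), 32) = Add(Mul(34, Add(-4, 40)), 32) = Add(Mul(34, 36), 32) = Add(1224, 32) = 1256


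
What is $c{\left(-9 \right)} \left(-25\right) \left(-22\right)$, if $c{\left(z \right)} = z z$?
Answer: $44550$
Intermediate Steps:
$c{\left(z \right)} = z^{2}$
$c{\left(-9 \right)} \left(-25\right) \left(-22\right) = \left(-9\right)^{2} \left(-25\right) \left(-22\right) = 81 \left(-25\right) \left(-22\right) = \left(-2025\right) \left(-22\right) = 44550$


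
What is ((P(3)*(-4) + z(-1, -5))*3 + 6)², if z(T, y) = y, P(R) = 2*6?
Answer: 23409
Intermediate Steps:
P(R) = 12
((P(3)*(-4) + z(-1, -5))*3 + 6)² = ((12*(-4) - 5)*3 + 6)² = ((-48 - 5)*3 + 6)² = (-53*3 + 6)² = (-159 + 6)² = (-153)² = 23409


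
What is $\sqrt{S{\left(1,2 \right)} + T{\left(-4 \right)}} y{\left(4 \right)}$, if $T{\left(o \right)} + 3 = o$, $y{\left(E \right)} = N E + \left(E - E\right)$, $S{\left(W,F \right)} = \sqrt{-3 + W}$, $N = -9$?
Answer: $- 36 \sqrt{-7 + i \sqrt{2}} \approx -9.5732 - 95.727 i$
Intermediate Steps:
$y{\left(E \right)} = - 9 E$ ($y{\left(E \right)} = - 9 E + \left(E - E\right) = - 9 E + 0 = - 9 E$)
$T{\left(o \right)} = -3 + o$
$\sqrt{S{\left(1,2 \right)} + T{\left(-4 \right)}} y{\left(4 \right)} = \sqrt{\sqrt{-3 + 1} - 7} \left(\left(-9\right) 4\right) = \sqrt{\sqrt{-2} - 7} \left(-36\right) = \sqrt{i \sqrt{2} - 7} \left(-36\right) = \sqrt{-7 + i \sqrt{2}} \left(-36\right) = - 36 \sqrt{-7 + i \sqrt{2}}$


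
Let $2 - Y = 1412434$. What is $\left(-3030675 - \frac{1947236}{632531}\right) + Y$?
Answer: $- \frac{2810404861053}{632531} \approx -4.4431 \cdot 10^{6}$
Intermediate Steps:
$Y = -1412432$ ($Y = 2 - 1412434 = -1412432$)
$\left(-3030675 - \frac{1947236}{632531}\right) + Y = \left(-3030675 - \frac{1947236}{632531}\right) - 1412432 = - \frac{1916997835661}{632531} - 1412432 = - \frac{2810404861053}{632531}$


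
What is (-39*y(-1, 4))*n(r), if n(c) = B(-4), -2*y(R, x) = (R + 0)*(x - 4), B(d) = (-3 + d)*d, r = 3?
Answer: 0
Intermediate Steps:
B(d) = d*(-3 + d)
y(R, x) = -R*(-4 + x)/2 (y(R, x) = -(R + 0)*(x - 4)/2 = -R*(-4 + x)/2)
n(c) = 28 (n(c) = -4*(-3 - 4) = -4*(-7) = 28)
(-39*y(-1, 4))*n(r) = -39*(-1)*(4 - 1*4)/2*28 = -39*(-1)*(4 - 4)/2*28 = -39*(-1)*0/2*28 = -39*0*28 = 0*28 = 0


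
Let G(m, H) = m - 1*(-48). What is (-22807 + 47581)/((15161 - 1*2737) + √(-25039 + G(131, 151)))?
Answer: 25649348/12865053 - 4129*I*√6215/12865053 ≈ 1.9937 - 0.025302*I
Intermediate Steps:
G(m, H) = 48 + m (G(m, H) = m + 48 = 48 + m)
(-22807 + 47581)/((15161 - 1*2737) + √(-25039 + G(131, 151))) = (-22807 + 47581)/((15161 - 1*2737) + √(-25039 + (48 + 131))) = 24774/((15161 - 2737) + √(-25039 + 179)) = 24774/(12424 + √(-24860)) = 24774/(12424 + 2*I*√6215)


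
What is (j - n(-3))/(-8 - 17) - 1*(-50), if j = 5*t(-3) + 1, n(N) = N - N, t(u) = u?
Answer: 1264/25 ≈ 50.560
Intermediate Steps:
n(N) = 0
j = -14 (j = 5*(-3) + 1 = -15 + 1 = -14)
(j - n(-3))/(-8 - 17) - 1*(-50) = (-14 - 1*0)/(-8 - 17) - 1*(-50) = (-14 + 0)/(-25) + 50 = -1/25*(-14) + 50 = 14/25 + 50 = 1264/25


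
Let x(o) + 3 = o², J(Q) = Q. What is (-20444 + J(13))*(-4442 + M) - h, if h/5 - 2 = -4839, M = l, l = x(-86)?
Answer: -60267696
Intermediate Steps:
x(o) = -3 + o²
l = 7393 (l = -3 + (-86)² = -3 + 7396 = 7393)
M = 7393
h = -24185 (h = 10 + 5*(-4839) = 10 - 24195 = -24185)
(-20444 + J(13))*(-4442 + M) - h = (-20444 + 13)*(-4442 + 7393) - 1*(-24185) = -20431*2951 + 24185 = -60291881 + 24185 = -60267696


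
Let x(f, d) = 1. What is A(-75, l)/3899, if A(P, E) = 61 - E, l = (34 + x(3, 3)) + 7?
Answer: 19/3899 ≈ 0.0048730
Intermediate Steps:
l = 42 (l = (34 + 1) + 7 = 35 + 7 = 42)
A(-75, l)/3899 = (61 - 1*42)/3899 = (61 - 42)*(1/3899) = 19*(1/3899) = 19/3899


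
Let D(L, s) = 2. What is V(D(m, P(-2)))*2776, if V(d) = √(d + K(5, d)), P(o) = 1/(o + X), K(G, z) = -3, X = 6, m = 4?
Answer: 2776*I ≈ 2776.0*I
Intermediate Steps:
P(o) = 1/(6 + o) (P(o) = 1/(o + 6) = 1/(6 + o))
V(d) = √(-3 + d) (V(d) = √(d - 3) = √(-3 + d))
V(D(m, P(-2)))*2776 = √(-3 + 2)*2776 = √(-1)*2776 = I*2776 = 2776*I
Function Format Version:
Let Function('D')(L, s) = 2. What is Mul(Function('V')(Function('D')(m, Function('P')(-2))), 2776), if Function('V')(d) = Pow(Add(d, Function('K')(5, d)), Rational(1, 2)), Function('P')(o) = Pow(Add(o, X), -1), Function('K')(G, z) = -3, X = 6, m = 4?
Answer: Mul(2776, I) ≈ Mul(2776.0, I)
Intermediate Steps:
Function('P')(o) = Pow(Add(6, o), -1) (Function('P')(o) = Pow(Add(o, 6), -1) = Pow(Add(6, o), -1))
Function('V')(d) = Pow(Add(-3, d), Rational(1, 2)) (Function('V')(d) = Pow(Add(d, -3), Rational(1, 2)) = Pow(Add(-3, d), Rational(1, 2)))
Mul(Function('V')(Function('D')(m, Function('P')(-2))), 2776) = Mul(Pow(Add(-3, 2), Rational(1, 2)), 2776) = Mul(Pow(-1, Rational(1, 2)), 2776) = Mul(I, 2776) = Mul(2776, I)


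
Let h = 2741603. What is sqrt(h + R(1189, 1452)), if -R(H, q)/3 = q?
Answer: sqrt(2737247) ≈ 1654.5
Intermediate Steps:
R(H, q) = -3*q
sqrt(h + R(1189, 1452)) = sqrt(2741603 - 3*1452) = sqrt(2741603 - 4356) = sqrt(2737247)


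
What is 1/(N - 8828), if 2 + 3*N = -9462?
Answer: -3/35948 ≈ -8.3454e-5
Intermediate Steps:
N = -9464/3 (N = -2/3 + (1/3)*(-9462) = -2/3 - 3154 = -9464/3 ≈ -3154.7)
1/(N - 8828) = 1/(-9464/3 - 8828) = 1/(-35948/3) = -3/35948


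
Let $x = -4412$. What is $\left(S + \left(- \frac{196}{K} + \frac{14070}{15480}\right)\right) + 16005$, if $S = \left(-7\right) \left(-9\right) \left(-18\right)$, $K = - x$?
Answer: $\frac{8464291931}{569148} \approx 14872.0$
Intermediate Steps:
$K = 4412$ ($K = \left(-1\right) \left(-4412\right) = 4412$)
$S = -1134$ ($S = 63 \left(-18\right) = -1134$)
$\left(S + \left(- \frac{196}{K} + \frac{14070}{15480}\right)\right) + 16005 = \left(-1134 + \left(- \frac{196}{4412} + \frac{14070}{15480}\right)\right) + 16005 = \left(-1134 + \left(\left(-196\right) \frac{1}{4412} + 14070 \cdot \frac{1}{15480}\right)\right) + 16005 = \left(-1134 + \left(- \frac{49}{1103} + \frac{469}{516}\right)\right) + 16005 = \left(-1134 + \frac{492023}{569148}\right) + 16005 = - \frac{644921809}{569148} + 16005 = \frac{8464291931}{569148}$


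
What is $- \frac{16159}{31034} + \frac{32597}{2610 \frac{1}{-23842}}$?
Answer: $- \frac{12059487054953}{40499370} \approx -2.9777 \cdot 10^{5}$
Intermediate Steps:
$- \frac{16159}{31034} + \frac{32597}{2610 \frac{1}{-23842}} = \left(-16159\right) \frac{1}{31034} + \frac{32597}{2610 \left(- \frac{1}{23842}\right)} = - \frac{16159}{31034} + \frac{32597}{- \frac{1305}{11921}} = - \frac{16159}{31034} + 32597 \left(- \frac{11921}{1305}\right) = - \frac{16159}{31034} - \frac{388588837}{1305} = - \frac{12059487054953}{40499370}$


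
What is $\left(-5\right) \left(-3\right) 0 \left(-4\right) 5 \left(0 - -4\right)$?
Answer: $0$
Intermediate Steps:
$\left(-5\right) \left(-3\right) 0 \left(-4\right) 5 \left(0 - -4\right) = 15 \cdot 0 \left(- 20 \left(0 + 4\right)\right) = 0 \left(\left(-20\right) 4\right) = 0 \left(-80\right) = 0$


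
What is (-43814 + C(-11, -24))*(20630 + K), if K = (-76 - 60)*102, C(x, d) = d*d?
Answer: -292202404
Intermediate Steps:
C(x, d) = d**2
K = -13872 (K = -136*102 = -13872)
(-43814 + C(-11, -24))*(20630 + K) = (-43814 + (-24)**2)*(20630 - 13872) = (-43814 + 576)*6758 = -43238*6758 = -292202404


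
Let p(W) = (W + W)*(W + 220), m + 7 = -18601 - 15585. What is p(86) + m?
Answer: 18439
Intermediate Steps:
m = -34193 (m = -7 + (-18601 - 15585) = -7 - 34186 = -34193)
p(W) = 2*W*(220 + W) (p(W) = (2*W)*(220 + W) = 2*W*(220 + W))
p(86) + m = 2*86*(220 + 86) - 34193 = 2*86*306 - 34193 = 52632 - 34193 = 18439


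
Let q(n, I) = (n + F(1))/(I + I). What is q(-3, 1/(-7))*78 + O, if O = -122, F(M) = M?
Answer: 424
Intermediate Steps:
q(n, I) = (1 + n)/(2*I) (q(n, I) = (n + 1)/(I + I) = (1 + n)/((2*I)) = (1 + n)*(1/(2*I)) = (1 + n)/(2*I))
q(-3, 1/(-7))*78 + O = ((1 - 3)/(2*(1/(-7))))*78 - 122 = ((1/2)*(-2)/(-1/7))*78 - 122 = ((1/2)*(-7)*(-2))*78 - 122 = 7*78 - 122 = 546 - 122 = 424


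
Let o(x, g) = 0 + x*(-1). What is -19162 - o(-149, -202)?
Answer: -19311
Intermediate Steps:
o(x, g) = -x (o(x, g) = 0 - x = -x)
-19162 - o(-149, -202) = -19162 - (-1)*(-149) = -19162 - 1*149 = -19162 - 149 = -19311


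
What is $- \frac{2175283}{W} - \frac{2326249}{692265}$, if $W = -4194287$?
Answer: $- \frac{8251083653468}{2903558090055} \approx -2.8417$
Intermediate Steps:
$- \frac{2175283}{W} - \frac{2326249}{692265} = - \frac{2175283}{-4194287} - \frac{2326249}{692265} = \left(-2175283\right) \left(- \frac{1}{4194287}\right) - \frac{2326249}{692265} = \frac{2175283}{4194287} - \frac{2326249}{692265} = - \frac{8251083653468}{2903558090055}$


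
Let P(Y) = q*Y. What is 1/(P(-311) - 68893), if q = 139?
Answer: -1/112122 ≈ -8.9189e-6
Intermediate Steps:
P(Y) = 139*Y
1/(P(-311) - 68893) = 1/(139*(-311) - 68893) = 1/(-43229 - 68893) = 1/(-112122) = -1/112122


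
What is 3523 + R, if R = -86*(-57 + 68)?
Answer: 2577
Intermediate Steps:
R = -946 (R = -86*11 = -946)
3523 + R = 3523 - 946 = 2577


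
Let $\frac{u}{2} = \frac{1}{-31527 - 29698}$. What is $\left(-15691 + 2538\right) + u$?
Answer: $- \frac{805292427}{61225} \approx -13153.0$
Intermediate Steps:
$u = - \frac{2}{61225}$ ($u = \frac{2}{-31527 - 29698} = \frac{2}{-61225} = 2 \left(- \frac{1}{61225}\right) = - \frac{2}{61225} \approx -3.2666 \cdot 10^{-5}$)
$\left(-15691 + 2538\right) + u = \left(-15691 + 2538\right) - \frac{2}{61225} = -13153 - \frac{2}{61225} = - \frac{805292427}{61225}$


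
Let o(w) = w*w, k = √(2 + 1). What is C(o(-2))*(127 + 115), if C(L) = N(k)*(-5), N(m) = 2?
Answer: -2420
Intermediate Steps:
k = √3 ≈ 1.7320
o(w) = w²
C(L) = -10 (C(L) = 2*(-5) = -10)
C(o(-2))*(127 + 115) = -10*(127 + 115) = -10*242 = -2420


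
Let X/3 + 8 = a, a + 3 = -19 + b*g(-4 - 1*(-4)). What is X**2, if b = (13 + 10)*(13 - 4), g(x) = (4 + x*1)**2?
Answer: 96943716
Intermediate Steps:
g(x) = (4 + x)**2
b = 207 (b = 23*9 = 207)
a = 3290 (a = -3 + (-19 + 207*(4 + (-4 - 1*(-4)))**2) = -3 + (-19 + 207*(4 + (-4 + 4))**2) = -3 + (-19 + 207*(4 + 0)**2) = -3 + (-19 + 207*4**2) = -3 + (-19 + 207*16) = -3 + (-19 + 3312) = -3 + 3293 = 3290)
X = 9846 (X = -24 + 3*3290 = -24 + 9870 = 9846)
X**2 = 9846**2 = 96943716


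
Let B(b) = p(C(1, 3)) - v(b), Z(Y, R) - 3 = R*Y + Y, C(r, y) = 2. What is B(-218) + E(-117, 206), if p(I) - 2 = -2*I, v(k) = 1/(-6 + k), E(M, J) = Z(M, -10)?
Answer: 236097/224 ≈ 1054.0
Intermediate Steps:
Z(Y, R) = 3 + Y + R*Y (Z(Y, R) = 3 + (R*Y + Y) = 3 + (Y + R*Y) = 3 + Y + R*Y)
E(M, J) = 3 - 9*M (E(M, J) = 3 + M - 10*M = 3 - 9*M)
p(I) = 2 - 2*I
B(b) = -2 - 1/(-6 + b) (B(b) = (2 - 2*2) - 1/(-6 + b) = (2 - 4) - 1/(-6 + b) = -2 - 1/(-6 + b))
B(-218) + E(-117, 206) = (11 - 2*(-218))/(-6 - 218) + (3 - 9*(-117)) = (11 + 436)/(-224) + (3 + 1053) = -1/224*447 + 1056 = -447/224 + 1056 = 236097/224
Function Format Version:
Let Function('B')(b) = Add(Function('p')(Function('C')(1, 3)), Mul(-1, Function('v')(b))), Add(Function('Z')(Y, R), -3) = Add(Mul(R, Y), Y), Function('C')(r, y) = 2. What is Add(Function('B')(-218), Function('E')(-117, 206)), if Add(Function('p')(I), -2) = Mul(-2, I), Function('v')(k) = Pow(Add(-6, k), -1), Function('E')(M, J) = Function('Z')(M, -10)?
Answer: Rational(236097, 224) ≈ 1054.0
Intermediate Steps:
Function('Z')(Y, R) = Add(3, Y, Mul(R, Y)) (Function('Z')(Y, R) = Add(3, Add(Mul(R, Y), Y)) = Add(3, Add(Y, Mul(R, Y))) = Add(3, Y, Mul(R, Y)))
Function('E')(M, J) = Add(3, Mul(-9, M)) (Function('E')(M, J) = Add(3, M, Mul(-10, M)) = Add(3, Mul(-9, M)))
Function('p')(I) = Add(2, Mul(-2, I))
Function('B')(b) = Add(-2, Mul(-1, Pow(Add(-6, b), -1))) (Function('B')(b) = Add(Add(2, Mul(-2, 2)), Mul(-1, Pow(Add(-6, b), -1))) = Add(Add(2, -4), Mul(-1, Pow(Add(-6, b), -1))) = Add(-2, Mul(-1, Pow(Add(-6, b), -1))))
Add(Function('B')(-218), Function('E')(-117, 206)) = Add(Mul(Pow(Add(-6, -218), -1), Add(11, Mul(-2, -218))), Add(3, Mul(-9, -117))) = Add(Mul(Pow(-224, -1), Add(11, 436)), Add(3, 1053)) = Add(Mul(Rational(-1, 224), 447), 1056) = Add(Rational(-447, 224), 1056) = Rational(236097, 224)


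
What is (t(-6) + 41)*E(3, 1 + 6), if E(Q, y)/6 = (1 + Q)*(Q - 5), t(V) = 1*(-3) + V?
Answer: -1536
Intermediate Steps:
t(V) = -3 + V
E(Q, y) = 6*(1 + Q)*(-5 + Q) (E(Q, y) = 6*((1 + Q)*(Q - 5)) = 6*((1 + Q)*(-5 + Q)) = 6*(1 + Q)*(-5 + Q))
(t(-6) + 41)*E(3, 1 + 6) = ((-3 - 6) + 41)*(-30 - 24*3 + 6*3²) = (-9 + 41)*(-30 - 72 + 6*9) = 32*(-30 - 72 + 54) = 32*(-48) = -1536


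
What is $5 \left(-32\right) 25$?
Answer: $-4000$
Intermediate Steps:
$5 \left(-32\right) 25 = \left(-160\right) 25 = -4000$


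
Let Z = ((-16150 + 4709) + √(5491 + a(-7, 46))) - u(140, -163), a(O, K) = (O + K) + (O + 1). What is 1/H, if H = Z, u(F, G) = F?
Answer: -11581/134114037 - 2*√1381/134114037 ≈ -8.6906e-5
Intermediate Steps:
a(O, K) = 1 + K + 2*O (a(O, K) = (K + O) + (1 + O) = 1 + K + 2*O)
Z = -11581 + 2*√1381 (Z = ((-16150 + 4709) + √(5491 + (1 + 46 + 2*(-7)))) - 1*140 = (-11441 + √(5491 + (1 + 46 - 14))) - 140 = (-11441 + √(5491 + 33)) - 140 = (-11441 + √5524) - 140 = (-11441 + 2*√1381) - 140 = -11581 + 2*√1381 ≈ -11507.)
H = -11581 + 2*√1381 ≈ -11507.
1/H = 1/(-11581 + 2*√1381)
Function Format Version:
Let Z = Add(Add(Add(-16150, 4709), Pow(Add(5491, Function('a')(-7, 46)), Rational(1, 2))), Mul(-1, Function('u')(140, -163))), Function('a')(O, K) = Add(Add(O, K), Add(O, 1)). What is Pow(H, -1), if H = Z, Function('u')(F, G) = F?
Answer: Add(Rational(-11581, 134114037), Mul(Rational(-2, 134114037), Pow(1381, Rational(1, 2)))) ≈ -8.6906e-5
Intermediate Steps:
Function('a')(O, K) = Add(1, K, Mul(2, O)) (Function('a')(O, K) = Add(Add(K, O), Add(1, O)) = Add(1, K, Mul(2, O)))
Z = Add(-11581, Mul(2, Pow(1381, Rational(1, 2)))) (Z = Add(Add(Add(-16150, 4709), Pow(Add(5491, Add(1, 46, Mul(2, -7))), Rational(1, 2))), Mul(-1, 140)) = Add(Add(-11441, Pow(Add(5491, Add(1, 46, -14)), Rational(1, 2))), -140) = Add(Add(-11441, Pow(Add(5491, 33), Rational(1, 2))), -140) = Add(Add(-11441, Pow(5524, Rational(1, 2))), -140) = Add(Add(-11441, Mul(2, Pow(1381, Rational(1, 2)))), -140) = Add(-11581, Mul(2, Pow(1381, Rational(1, 2)))) ≈ -11507.)
H = Add(-11581, Mul(2, Pow(1381, Rational(1, 2)))) ≈ -11507.
Pow(H, -1) = Pow(Add(-11581, Mul(2, Pow(1381, Rational(1, 2)))), -1)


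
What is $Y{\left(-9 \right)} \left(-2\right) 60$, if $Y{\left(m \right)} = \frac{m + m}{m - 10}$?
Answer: $- \frac{2160}{19} \approx -113.68$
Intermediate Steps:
$Y{\left(m \right)} = \frac{2 m}{-10 + m}$
$Y{\left(-9 \right)} \left(-2\right) 60 = 2 \left(-9\right) \frac{1}{-10 - 9} \left(-2\right) 60 = 2 \left(-9\right) \frac{1}{-19} \left(-2\right) 60 = 2 \left(-9\right) \left(- \frac{1}{19}\right) \left(-2\right) 60 = \frac{18}{19} \left(-2\right) 60 = \left(- \frac{36}{19}\right) 60 = - \frac{2160}{19}$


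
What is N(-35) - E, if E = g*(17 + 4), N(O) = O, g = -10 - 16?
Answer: 511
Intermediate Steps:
g = -26
E = -546 (E = -26*(17 + 4) = -26*21 = -546)
N(-35) - E = -35 - 1*(-546) = -35 + 546 = 511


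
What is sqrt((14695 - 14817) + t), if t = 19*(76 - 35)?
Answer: 3*sqrt(73) ≈ 25.632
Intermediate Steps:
t = 779 (t = 19*41 = 779)
sqrt((14695 - 14817) + t) = sqrt((14695 - 14817) + 779) = sqrt(-122 + 779) = sqrt(657) = 3*sqrt(73)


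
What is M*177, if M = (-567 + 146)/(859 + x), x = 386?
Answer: -24839/415 ≈ -59.853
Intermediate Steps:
M = -421/1245 (M = (-567 + 146)/(859 + 386) = -421/1245 ≈ -0.33815)
M*177 = -421/1245*177 = -24839/415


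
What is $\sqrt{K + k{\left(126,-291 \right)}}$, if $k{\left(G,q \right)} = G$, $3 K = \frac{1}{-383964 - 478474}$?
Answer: $\frac{\sqrt{843468407971782}}{2587314} \approx 11.225$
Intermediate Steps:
$K = - \frac{1}{2587314}$ ($K = \frac{1}{3 \left(-383964 - 478474\right)} = \frac{1}{3 \left(-862438\right)} = \frac{1}{3} \left(- \frac{1}{862438}\right) = - \frac{1}{2587314} \approx -3.865 \cdot 10^{-7}$)
$\sqrt{K + k{\left(126,-291 \right)}} = \sqrt{- \frac{1}{2587314} + 126} = \sqrt{\frac{326001563}{2587314}} = \frac{\sqrt{843468407971782}}{2587314}$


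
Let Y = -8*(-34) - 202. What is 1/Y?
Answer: 1/70 ≈ 0.014286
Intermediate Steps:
Y = 70 (Y = 272 - 202 = 70)
1/Y = 1/70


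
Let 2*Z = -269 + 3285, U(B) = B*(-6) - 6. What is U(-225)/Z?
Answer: 336/377 ≈ 0.89125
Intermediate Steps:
U(B) = -6 - 6*B (U(B) = -6*B - 6 = -6 - 6*B)
Z = 1508 (Z = (-269 + 3285)/2 = (½)*3016 = 1508)
U(-225)/Z = (-6 - 6*(-225))/1508 = (-6 + 1350)*(1/1508) = 1344*(1/1508) = 336/377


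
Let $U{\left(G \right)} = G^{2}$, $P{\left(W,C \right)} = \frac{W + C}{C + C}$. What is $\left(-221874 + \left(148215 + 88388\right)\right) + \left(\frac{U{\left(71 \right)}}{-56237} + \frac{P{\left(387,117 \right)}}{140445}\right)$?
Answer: $\frac{1512315485614256}{102676671045} \approx 14729.0$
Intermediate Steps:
$P{\left(W,C \right)} = \frac{C + W}{2 C}$
$\left(-221874 + \left(148215 + 88388\right)\right) + \left(\frac{U{\left(71 \right)}}{-56237} + \frac{P{\left(387,117 \right)}}{140445}\right) = \left(-221874 + \left(148215 + 88388\right)\right) + \left(\frac{71^{2}}{-56237} + \frac{\frac{1}{2} \cdot \frac{1}{117} \left(117 + 387\right)}{140445}\right) = \left(-221874 + 236603\right) + \left(5041 \left(- \frac{1}{56237}\right) + \frac{1}{2} \cdot \frac{1}{117} \cdot 504 \cdot \frac{1}{140445}\right) = 14729 + \left(- \frac{5041}{56237} + \frac{28}{13} \cdot \frac{1}{140445}\right) = 14729 + \left(- \frac{5041}{56237} + \frac{28}{1825785}\right) = 14729 - \frac{9202207549}{102676671045} = \frac{1512315485614256}{102676671045}$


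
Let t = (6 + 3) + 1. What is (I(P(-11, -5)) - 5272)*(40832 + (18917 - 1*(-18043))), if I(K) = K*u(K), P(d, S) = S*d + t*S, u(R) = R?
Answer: -408174624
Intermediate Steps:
t = 10 (t = 9 + 1 = 10)
P(d, S) = 10*S + S*d (P(d, S) = S*d + 10*S = 10*S + S*d)
I(K) = K² (I(K) = K*K = K²)
(I(P(-11, -5)) - 5272)*(40832 + (18917 - 1*(-18043))) = ((-5*(10 - 11))² - 5272)*(40832 + (18917 - 1*(-18043))) = ((-5*(-1))² - 5272)*(40832 + (18917 + 18043)) = (5² - 5272)*(40832 + 36960) = (25 - 5272)*77792 = -5247*77792 = -408174624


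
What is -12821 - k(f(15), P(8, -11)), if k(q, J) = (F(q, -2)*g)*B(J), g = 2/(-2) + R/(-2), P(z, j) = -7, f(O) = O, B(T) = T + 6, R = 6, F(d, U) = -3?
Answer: -12809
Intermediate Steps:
B(T) = 6 + T
g = -4 (g = 2/(-2) + 6/(-2) = 2*(-1/2) + 6*(-1/2) = -1 - 3 = -4)
k(q, J) = 72 + 12*J (k(q, J) = (-3*(-4))*(6 + J) = 12*(6 + J) = 72 + 12*J)
-12821 - k(f(15), P(8, -11)) = -12821 - (72 + 12*(-7)) = -12821 - (72 - 84) = -12821 - 1*(-12) = -12821 + 12 = -12809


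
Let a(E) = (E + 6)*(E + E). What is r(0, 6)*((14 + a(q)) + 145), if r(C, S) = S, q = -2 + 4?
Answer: 1146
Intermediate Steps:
q = 2
a(E) = 2*E*(6 + E) (a(E) = (6 + E)*(2*E) = 2*E*(6 + E))
r(0, 6)*((14 + a(q)) + 145) = 6*((14 + 2*2*(6 + 2)) + 145) = 6*((14 + 2*2*8) + 145) = 6*((14 + 32) + 145) = 6*(46 + 145) = 6*191 = 1146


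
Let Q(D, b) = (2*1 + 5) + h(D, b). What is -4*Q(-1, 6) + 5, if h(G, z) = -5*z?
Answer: 97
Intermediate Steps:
Q(D, b) = 7 - 5*b (Q(D, b) = (2*1 + 5) - 5*b = (2 + 5) - 5*b = 7 - 5*b)
-4*Q(-1, 6) + 5 = -4*(7 - 5*6) + 5 = -4*(7 - 30) + 5 = -4*(-23) + 5 = 92 + 5 = 97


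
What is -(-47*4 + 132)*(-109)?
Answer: -6104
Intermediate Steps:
-(-47*4 + 132)*(-109) = -(-188 + 132)*(-109) = -(-56)*(-109) = -1*6104 = -6104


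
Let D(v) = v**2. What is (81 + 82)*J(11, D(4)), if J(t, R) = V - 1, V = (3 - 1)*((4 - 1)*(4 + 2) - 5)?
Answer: 4075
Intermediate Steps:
V = 26 (V = 2*(3*6 - 5) = 2*(18 - 5) = 2*13 = 26)
J(t, R) = 25 (J(t, R) = 26 - 1 = 25)
(81 + 82)*J(11, D(4)) = (81 + 82)*25 = 163*25 = 4075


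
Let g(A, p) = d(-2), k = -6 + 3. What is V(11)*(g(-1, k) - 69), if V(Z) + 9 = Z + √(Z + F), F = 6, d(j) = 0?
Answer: -138 - 69*√17 ≈ -422.49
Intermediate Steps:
k = -3
g(A, p) = 0
V(Z) = -9 + Z + √(6 + Z) (V(Z) = -9 + (Z + √(Z + 6)) = -9 + (Z + √(6 + Z)) = -9 + Z + √(6 + Z))
V(11)*(g(-1, k) - 69) = (-9 + 11 + √(6 + 11))*(0 - 69) = (-9 + 11 + √17)*(-69) = (2 + √17)*(-69) = -138 - 69*√17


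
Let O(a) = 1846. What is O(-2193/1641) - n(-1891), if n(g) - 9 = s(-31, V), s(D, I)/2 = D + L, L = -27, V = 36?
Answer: 1953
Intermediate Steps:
s(D, I) = -54 + 2*D (s(D, I) = 2*(D - 27) = 2*(-27 + D) = -54 + 2*D)
n(g) = -107 (n(g) = 9 + (-54 + 2*(-31)) = 9 + (-54 - 62) = 9 - 116 = -107)
O(-2193/1641) - n(-1891) = 1846 - 1*(-107) = 1846 + 107 = 1953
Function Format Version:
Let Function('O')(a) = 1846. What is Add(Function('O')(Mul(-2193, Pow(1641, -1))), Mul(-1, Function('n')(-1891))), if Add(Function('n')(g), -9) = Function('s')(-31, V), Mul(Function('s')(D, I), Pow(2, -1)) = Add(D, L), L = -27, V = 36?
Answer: 1953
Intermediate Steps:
Function('s')(D, I) = Add(-54, Mul(2, D)) (Function('s')(D, I) = Mul(2, Add(D, -27)) = Mul(2, Add(-27, D)) = Add(-54, Mul(2, D)))
Function('n')(g) = -107 (Function('n')(g) = Add(9, Add(-54, Mul(2, -31))) = Add(9, Add(-54, -62)) = Add(9, -116) = -107)
Add(Function('O')(Mul(-2193, Pow(1641, -1))), Mul(-1, Function('n')(-1891))) = Add(1846, Mul(-1, -107)) = Add(1846, 107) = 1953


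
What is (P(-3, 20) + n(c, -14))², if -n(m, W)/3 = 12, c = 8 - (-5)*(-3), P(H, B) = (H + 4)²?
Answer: 1225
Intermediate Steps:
P(H, B) = (4 + H)²
c = -7 (c = 8 - 1*15 = 8 - 15 = -7)
n(m, W) = -36 (n(m, W) = -3*12 = -36)
(P(-3, 20) + n(c, -14))² = ((4 - 3)² - 36)² = (1² - 36)² = (1 - 36)² = (-35)² = 1225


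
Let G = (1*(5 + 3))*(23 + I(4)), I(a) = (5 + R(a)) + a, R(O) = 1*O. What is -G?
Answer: -288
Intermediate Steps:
R(O) = O
I(a) = 5 + 2*a (I(a) = (5 + a) + a = 5 + 2*a)
G = 288 (G = (1*(5 + 3))*(23 + (5 + 2*4)) = (1*8)*(23 + (5 + 8)) = 8*(23 + 13) = 8*36 = 288)
-G = -1*288 = -288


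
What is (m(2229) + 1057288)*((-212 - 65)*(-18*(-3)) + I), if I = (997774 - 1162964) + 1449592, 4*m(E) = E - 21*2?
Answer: 1342861976379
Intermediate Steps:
m(E) = -21/2 + E/4 (m(E) = (E - 21*2)/4 = (E - 42)/4 = (-42 + E)/4 = -21/2 + E/4)
I = 1284402 (I = -165190 + 1449592 = 1284402)
(m(2229) + 1057288)*((-212 - 65)*(-18*(-3)) + I) = ((-21/2 + (¼)*2229) + 1057288)*((-212 - 65)*(-18*(-3)) + 1284402) = ((-21/2 + 2229/4) + 1057288)*(-277*54 + 1284402) = (2187/4 + 1057288)*(-14958 + 1284402) = (4231339/4)*1269444 = 1342861976379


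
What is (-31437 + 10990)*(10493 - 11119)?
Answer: 12799822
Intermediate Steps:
(-31437 + 10990)*(10493 - 11119) = -20447*(-626) = 12799822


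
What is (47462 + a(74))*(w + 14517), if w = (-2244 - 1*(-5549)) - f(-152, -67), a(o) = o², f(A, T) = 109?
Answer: 937690794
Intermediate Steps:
w = 3196 (w = (-2244 - 1*(-5549)) - 1*109 = (-2244 + 5549) - 109 = 3305 - 109 = 3196)
(47462 + a(74))*(w + 14517) = (47462 + 74²)*(3196 + 14517) = (47462 + 5476)*17713 = 52938*17713 = 937690794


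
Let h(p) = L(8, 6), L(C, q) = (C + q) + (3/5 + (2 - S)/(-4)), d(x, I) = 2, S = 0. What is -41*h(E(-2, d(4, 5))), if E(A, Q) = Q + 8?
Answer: -5781/10 ≈ -578.10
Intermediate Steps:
L(C, q) = 1/10 + C + q (L(C, q) = (C + q) + (3/5 + (2 - 1*0)/(-4)) = (C + q) + (3*(1/5) + (2 + 0)*(-1/4)) = (C + q) + (3/5 + 2*(-1/4)) = (C + q) + (3/5 - 1/2) = (C + q) + 1/10 = 1/10 + C + q)
E(A, Q) = 8 + Q
h(p) = 141/10 (h(p) = 1/10 + 8 + 6 = 141/10)
-41*h(E(-2, d(4, 5))) = -41*141/10 = -5781/10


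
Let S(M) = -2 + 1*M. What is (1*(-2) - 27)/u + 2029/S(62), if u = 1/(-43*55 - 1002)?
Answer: 5860609/60 ≈ 97677.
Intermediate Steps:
u = -1/3367 (u = 1/(-2365 - 1002) = 1/(-3367) = -1/3367 ≈ -0.00029700)
S(M) = -2 + M
(1*(-2) - 27)/u + 2029/S(62) = (1*(-2) - 27)/(-1/3367) + 2029/(-2 + 62) = (-2 - 27)*(-3367) + 2029/60 = -29*(-3367) + 2029*(1/60) = 97643 + 2029/60 = 5860609/60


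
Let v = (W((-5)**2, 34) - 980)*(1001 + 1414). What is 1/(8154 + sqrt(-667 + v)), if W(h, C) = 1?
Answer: 4077/34426334 - I*sqrt(591238)/34426334 ≈ 0.00011843 - 2.2335e-5*I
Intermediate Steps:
v = -2364285 (v = (1 - 980)*(1001 + 1414) = -979*2415 = -2364285)
1/(8154 + sqrt(-667 + v)) = 1/(8154 + sqrt(-667 - 2364285)) = 1/(8154 + sqrt(-2364952)) = 1/(8154 + 2*I*sqrt(591238))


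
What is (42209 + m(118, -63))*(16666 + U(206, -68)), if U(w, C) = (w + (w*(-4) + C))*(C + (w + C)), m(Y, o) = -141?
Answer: -1319000072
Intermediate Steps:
U(w, C) = (C - 3*w)*(w + 2*C) (U(w, C) = (w + (-4*w + C))*(C + (C + w)) = (w + (C - 4*w))*(w + 2*C) = (C - 3*w)*(w + 2*C))
(42209 + m(118, -63))*(16666 + U(206, -68)) = (42209 - 141)*(16666 + (-3*206**2 + 2*(-68)**2 - 5*(-68)*206)) = 42068*(16666 + (-3*42436 + 2*4624 + 70040)) = 42068*(16666 + (-127308 + 9248 + 70040)) = 42068*(16666 - 48020) = 42068*(-31354) = -1319000072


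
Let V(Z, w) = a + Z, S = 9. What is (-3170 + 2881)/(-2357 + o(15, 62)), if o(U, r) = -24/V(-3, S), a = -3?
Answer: 289/2353 ≈ 0.12282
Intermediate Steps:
V(Z, w) = -3 + Z
o(U, r) = 4 (o(U, r) = -24/(-3 - 3) = -24/(-6) = -24*(-⅙) = 4)
(-3170 + 2881)/(-2357 + o(15, 62)) = (-3170 + 2881)/(-2357 + 4) = -289/(-2353) = -289*(-1/2353) = 289/2353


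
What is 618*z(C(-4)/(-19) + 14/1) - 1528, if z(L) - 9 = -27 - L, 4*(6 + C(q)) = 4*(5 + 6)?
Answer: -401686/19 ≈ -21141.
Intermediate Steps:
C(q) = 5 (C(q) = -6 + (4*(5 + 6))/4 = -6 + (4*11)/4 = -6 + (1/4)*44 = -6 + 11 = 5)
z(L) = -18 - L (z(L) = 9 + (-27 - L) = -18 - L)
618*z(C(-4)/(-19) + 14/1) - 1528 = 618*(-18 - (5/(-19) + 14/1)) - 1528 = 618*(-18 - (5*(-1/19) + 14*1)) - 1528 = 618*(-18 - (-5/19 + 14)) - 1528 = 618*(-18 - 1*261/19) - 1528 = 618*(-18 - 261/19) - 1528 = 618*(-603/19) - 1528 = -372654/19 - 1528 = -401686/19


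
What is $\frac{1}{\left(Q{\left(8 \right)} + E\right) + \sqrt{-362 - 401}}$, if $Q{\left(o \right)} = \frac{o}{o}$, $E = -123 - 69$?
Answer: $- \frac{191}{37244} - \frac{i \sqrt{763}}{37244} \approx -0.0051283 - 0.00074166 i$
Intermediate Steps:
$E = -192$
$Q{\left(o \right)} = 1$
$\frac{1}{\left(Q{\left(8 \right)} + E\right) + \sqrt{-362 - 401}} = \frac{1}{\left(1 - 192\right) + \sqrt{-362 - 401}} = \frac{1}{-191 + \sqrt{-763}} = \frac{1}{-191 + i \sqrt{763}}$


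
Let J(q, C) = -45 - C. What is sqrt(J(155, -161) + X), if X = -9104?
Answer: 2*I*sqrt(2247) ≈ 94.805*I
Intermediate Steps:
sqrt(J(155, -161) + X) = sqrt((-45 - 1*(-161)) - 9104) = sqrt((-45 + 161) - 9104) = sqrt(116 - 9104) = sqrt(-8988) = 2*I*sqrt(2247)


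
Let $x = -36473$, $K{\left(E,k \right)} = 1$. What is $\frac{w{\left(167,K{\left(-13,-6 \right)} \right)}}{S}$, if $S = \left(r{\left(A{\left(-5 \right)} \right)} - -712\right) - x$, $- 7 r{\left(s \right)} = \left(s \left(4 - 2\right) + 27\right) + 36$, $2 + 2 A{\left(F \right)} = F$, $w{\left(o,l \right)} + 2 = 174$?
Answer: $\frac{172}{37177} \approx 0.0046265$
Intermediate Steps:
$w{\left(o,l \right)} = 172$ ($w{\left(o,l \right)} = -2 + 174 = 172$)
$A{\left(F \right)} = -1 + \frac{F}{2}$
$r{\left(s \right)} = -9 - \frac{2 s}{7}$ ($r{\left(s \right)} = - \frac{\left(s \left(4 - 2\right) + 27\right) + 36}{7} = - \frac{\left(s 2 + 27\right) + 36}{7} = - \frac{\left(2 s + 27\right) + 36}{7} = - \frac{\left(27 + 2 s\right) + 36}{7} = - \frac{63 + 2 s}{7} = -9 - \frac{2 s}{7}$)
$S = 37177$ ($S = \left(\left(-9 - \frac{2 \left(-1 + \frac{1}{2} \left(-5\right)\right)}{7}\right) - -712\right) - -36473 = \left(\left(-9 - \frac{2 \left(-1 - \frac{5}{2}\right)}{7}\right) + 712\right) + 36473 = \left(\left(-9 - -1\right) + 712\right) + 36473 = \left(\left(-9 + 1\right) + 712\right) + 36473 = \left(-8 + 712\right) + 36473 = 704 + 36473 = 37177$)
$\frac{w{\left(167,K{\left(-13,-6 \right)} \right)}}{S} = \frac{172}{37177}$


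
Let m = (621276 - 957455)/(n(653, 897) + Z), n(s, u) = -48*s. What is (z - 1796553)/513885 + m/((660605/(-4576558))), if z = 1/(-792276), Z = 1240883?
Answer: -102181620071882602121087/65063012777726321264940 ≈ -1.5705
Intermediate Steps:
z = -1/792276 ≈ -1.2622e-6
m = -336179/1209539 (m = (621276 - 957455)/(-48*653 + 1240883) = -336179/(-31344 + 1240883) = -336179/1209539 ≈ -0.27794)
(z - 1796553)/513885 + m/((660605/(-4576558))) = (-1/792276 - 1796553)/513885 - 336179/(1209539*(660605/(-4576558))) = -1423365824629/792276*1/513885 - 336179/(1209539*(660605*(-1/4576558))) = -1423365824629/407138752260 - 336179/(1209539*(-660605/4576558)) = -1423365824629/407138752260 - 336179/1209539*(-4576558/660605) = -1423365824629/407138752260 + 1538542691882/799027511095 = -102181620071882602121087/65063012777726321264940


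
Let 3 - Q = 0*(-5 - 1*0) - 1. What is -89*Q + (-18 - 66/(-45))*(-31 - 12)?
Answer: 5324/15 ≈ 354.93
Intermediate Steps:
Q = 4 (Q = 3 - (0*(-5 - 1*0) - 1) = 3 - (0*(-5 + 0) - 1) = 3 - (0*(-5) - 1) = 3 - (0 - 1) = 3 - 1*(-1) = 3 + 1 = 4)
-89*Q + (-18 - 66/(-45))*(-31 - 12) = -89*4 + (-18 - 66/(-45))*(-31 - 12) = -356 + (-18 - 66*(-1/45))*(-43) = -356 + (-18 + 22/15)*(-43) = -356 - 248/15*(-43) = -356 + 10664/15 = 5324/15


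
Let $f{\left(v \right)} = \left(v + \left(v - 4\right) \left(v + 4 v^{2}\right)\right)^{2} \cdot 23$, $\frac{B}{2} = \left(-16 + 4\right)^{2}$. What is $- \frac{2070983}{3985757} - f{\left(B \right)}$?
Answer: $- \frac{815307760713408660317639}{3985757} \approx -2.0456 \cdot 10^{17}$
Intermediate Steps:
$B = 288$ ($B = 2 \left(-16 + 4\right)^{2} = 2 \left(-12\right)^{2} = 2 \cdot 144 = 288$)
$f{\left(v \right)} = 23 \left(v + \left(-4 + v\right) \left(v + 4 v^{2}\right)\right)^{2}$ ($f{\left(v \right)} = \left(v + \left(-4 + v\right) \left(v + 4 v^{2}\right)\right)^{2} \cdot 23 = 23 \left(v + \left(-4 + v\right) \left(v + 4 v^{2}\right)\right)^{2}$)
$- \frac{2070983}{3985757} - f{\left(B \right)} = - \frac{2070983}{3985757} - 23 \cdot 288^{2} \left(3 - 4 \cdot 288^{2} + 15 \cdot 288\right)^{2} = \left(-2070983\right) \frac{1}{3985757} - 23 \cdot 82944 \left(3 - 331776 + 4320\right)^{2} = - \frac{2070983}{3985757} - 23 \cdot 82944 \left(3 - 331776 + 4320\right)^{2} = - \frac{2070983}{3985757} - 23 \cdot 82944 \left(-327453\right)^{2} = - \frac{2070983}{3985757} - 23 \cdot 82944 \cdot 107225467209 = - \frac{2070983}{3985757} - 204555310500215808 = - \frac{815307760713408660317639}{3985757}$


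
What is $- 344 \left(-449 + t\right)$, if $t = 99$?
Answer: $120400$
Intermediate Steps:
$- 344 \left(-449 + t\right) = - 344 \left(-449 + 99\right) = \left(-344\right) \left(-350\right) = 120400$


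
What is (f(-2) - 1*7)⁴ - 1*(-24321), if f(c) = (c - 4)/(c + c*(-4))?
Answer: 28417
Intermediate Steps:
f(c) = -(-4 + c)/(3*c) (f(c) = (-4 + c)/(c - 4*c) = (-4 + c)/((-3*c)) = (-4 + c)*(-1/(3*c)) = -(-4 + c)/(3*c))
(f(-2) - 1*7)⁴ - 1*(-24321) = ((⅓)*(4 - 1*(-2))/(-2) - 1*7)⁴ - 1*(-24321) = ((⅓)*(-½)*(4 + 2) - 7)⁴ + 24321 = ((⅓)*(-½)*6 - 7)⁴ + 24321 = (-1 - 7)⁴ + 24321 = (-8)⁴ + 24321 = 4096 + 24321 = 28417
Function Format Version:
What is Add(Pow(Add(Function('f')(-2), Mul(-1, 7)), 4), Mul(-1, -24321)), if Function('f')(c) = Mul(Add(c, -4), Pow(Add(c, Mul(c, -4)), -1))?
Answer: 28417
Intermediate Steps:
Function('f')(c) = Mul(Rational(-1, 3), Pow(c, -1), Add(-4, c)) (Function('f')(c) = Mul(Add(-4, c), Pow(Add(c, Mul(-4, c)), -1)) = Mul(Add(-4, c), Pow(Mul(-3, c), -1)) = Mul(Add(-4, c), Mul(Rational(-1, 3), Pow(c, -1))) = Mul(Rational(-1, 3), Pow(c, -1), Add(-4, c)))
Add(Pow(Add(Function('f')(-2), Mul(-1, 7)), 4), Mul(-1, -24321)) = Add(Pow(Add(Mul(Rational(1, 3), Pow(-2, -1), Add(4, Mul(-1, -2))), Mul(-1, 7)), 4), Mul(-1, -24321)) = Add(Pow(Add(Mul(Rational(1, 3), Rational(-1, 2), Add(4, 2)), -7), 4), 24321) = Add(Pow(Add(Mul(Rational(1, 3), Rational(-1, 2), 6), -7), 4), 24321) = Add(Pow(Add(-1, -7), 4), 24321) = Add(Pow(-8, 4), 24321) = Add(4096, 24321) = 28417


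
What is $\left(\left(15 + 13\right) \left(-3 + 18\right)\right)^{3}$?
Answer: $74088000$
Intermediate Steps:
$\left(\left(15 + 13\right) \left(-3 + 18\right)\right)^{3} = \left(28 \cdot 15\right)^{3} = 420^{3} = 74088000$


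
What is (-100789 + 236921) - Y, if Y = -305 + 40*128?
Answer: 131317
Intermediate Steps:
Y = 4815 (Y = -305 + 5120 = 4815)
(-100789 + 236921) - Y = (-100789 + 236921) - 1*4815 = 136132 - 4815 = 131317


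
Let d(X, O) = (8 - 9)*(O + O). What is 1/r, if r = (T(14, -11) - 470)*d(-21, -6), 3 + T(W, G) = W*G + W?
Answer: -1/7356 ≈ -0.00013594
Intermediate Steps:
d(X, O) = -2*O
T(W, G) = -3 + W + G*W (T(W, G) = -3 + (W*G + W) = -3 + (G*W + W) = -3 + (W + G*W) = -3 + W + G*W)
r = -7356 (r = ((-3 + 14 - 11*14) - 470)*(-2*(-6)) = ((-3 + 14 - 154) - 470)*12 = (-143 - 470)*12 = -613*12 = -7356)
1/r = 1/(-7356) = -1/7356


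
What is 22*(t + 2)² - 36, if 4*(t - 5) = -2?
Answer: 1787/2 ≈ 893.50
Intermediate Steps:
t = 9/2 (t = 5 + (¼)*(-2) = 5 - ½ = 9/2 ≈ 4.5000)
22*(t + 2)² - 36 = 22*(9/2 + 2)² - 36 = 22*(13/2)² - 36 = 22*(169/4) - 36 = 1859/2 - 36 = 1787/2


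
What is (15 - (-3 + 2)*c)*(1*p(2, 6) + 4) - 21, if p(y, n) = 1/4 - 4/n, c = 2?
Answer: 479/12 ≈ 39.917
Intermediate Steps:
p(y, n) = ¼ - 4/n (p(y, n) = 1*(¼) - 4/n = ¼ - 4/n)
(15 - (-3 + 2)*c)*(1*p(2, 6) + 4) - 21 = (15 - (-3 + 2)*2)*(1*((¼)*(-16 + 6)/6) + 4) - 21 = (15 - (-1)*2)*(1*((¼)*(⅙)*(-10)) + 4) - 21 = (15 - 1*(-2))*(1*(-5/12) + 4) - 21 = (15 + 2)*(-5/12 + 4) - 21 = 17*(43/12) - 21 = 731/12 - 21 = 479/12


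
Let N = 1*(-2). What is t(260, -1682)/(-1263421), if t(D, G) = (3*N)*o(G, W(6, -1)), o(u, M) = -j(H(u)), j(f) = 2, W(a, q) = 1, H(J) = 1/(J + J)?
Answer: -12/1263421 ≈ -9.4980e-6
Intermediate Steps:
N = -2
H(J) = 1/(2*J)
o(u, M) = -2 (o(u, M) = -1*2 = -2)
t(D, G) = 12 (t(D, G) = (3*(-2))*(-2) = -6*(-2) = 12)
t(260, -1682)/(-1263421) = 12/(-1263421) = 12*(-1/1263421) = -12/1263421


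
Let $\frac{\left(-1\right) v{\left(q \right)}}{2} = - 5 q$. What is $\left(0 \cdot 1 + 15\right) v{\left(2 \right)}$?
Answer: $300$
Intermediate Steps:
$v{\left(q \right)} = 10 q$ ($v{\left(q \right)} = - 2 \left(- 5 q\right) = 10 q$)
$\left(0 \cdot 1 + 15\right) v{\left(2 \right)} = \left(0 \cdot 1 + 15\right) 10 \cdot 2 = \left(0 + 15\right) 20 = 15 \cdot 20 = 300$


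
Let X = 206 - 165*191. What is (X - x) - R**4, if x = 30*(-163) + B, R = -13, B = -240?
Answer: -54740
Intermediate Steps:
x = -5130 (x = 30*(-163) - 240 = -4890 - 240 = -5130)
X = -31309 (X = 206 - 31515 = -31309)
(X - x) - R**4 = (-31309 - 1*(-5130)) - 1*(-13)**4 = (-31309 + 5130) - 1*28561 = -26179 - 28561 = -54740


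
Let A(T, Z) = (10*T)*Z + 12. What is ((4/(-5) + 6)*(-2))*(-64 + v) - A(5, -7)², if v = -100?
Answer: -562692/5 ≈ -1.1254e+5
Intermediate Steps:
A(T, Z) = 12 + 10*T*Z (A(T, Z) = 10*T*Z + 12 = 12 + 10*T*Z)
((4/(-5) + 6)*(-2))*(-64 + v) - A(5, -7)² = ((4/(-5) + 6)*(-2))*(-64 - 100) - (12 + 10*5*(-7))² = ((4*(-⅕) + 6)*(-2))*(-164) - (12 - 350)² = ((-⅘ + 6)*(-2))*(-164) - 1*(-338)² = ((26/5)*(-2))*(-164) - 1*114244 = -52/5*(-164) - 114244 = 8528/5 - 114244 = -562692/5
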